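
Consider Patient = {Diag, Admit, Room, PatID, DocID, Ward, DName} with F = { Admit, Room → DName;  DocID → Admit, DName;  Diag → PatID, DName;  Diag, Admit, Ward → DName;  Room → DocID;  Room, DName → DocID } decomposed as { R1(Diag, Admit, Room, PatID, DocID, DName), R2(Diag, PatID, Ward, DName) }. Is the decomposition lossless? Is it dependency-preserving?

Lossless test: (Diag, PatID, DName)⁺ = {Diag, PatID, DName}, which is a superkey of neither fragment — lossy.
Dependency preservation: Diag, Admit, Ward → DName is not contained in any single fragment, but the restricted closure of its left-hand side across the fragments still reaches the right-hand side; the remaining FDs each lie inside some fragment. All dependencies are preserved.

lossy but dependency-preserving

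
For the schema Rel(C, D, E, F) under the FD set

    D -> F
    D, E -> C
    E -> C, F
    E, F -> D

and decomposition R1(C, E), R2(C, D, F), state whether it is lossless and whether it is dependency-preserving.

Lossless test: (C)⁺ = {C}, which is a superkey of neither fragment — lossy.
Dependency preservation: the restricted closure of {E} across the fragments never reaches {C, F}, so E → C, F cannot be enforced without a join — not preserved.

lossy and not dependency-preserving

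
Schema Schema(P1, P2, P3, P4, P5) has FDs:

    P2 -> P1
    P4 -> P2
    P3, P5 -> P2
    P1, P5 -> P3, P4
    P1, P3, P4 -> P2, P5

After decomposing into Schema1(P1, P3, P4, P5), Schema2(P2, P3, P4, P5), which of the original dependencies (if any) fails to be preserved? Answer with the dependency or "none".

Check P2 → P1: no single fragment contains all of {P1, P2}, and the restricted closure of {P2} across the fragments never reaches {P1}.
P4 → P2 is preserved.
P3, P5 → P2 is preserved.
P1, P5 → P3, P4 is preserved.
P1, P3, P4 → P2, P5 is preserved.

P2 -> P1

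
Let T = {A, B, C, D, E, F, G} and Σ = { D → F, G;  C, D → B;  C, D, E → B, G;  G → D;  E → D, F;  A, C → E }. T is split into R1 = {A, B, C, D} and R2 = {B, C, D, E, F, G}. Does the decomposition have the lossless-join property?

No

Common attributes: R1 ∩ R2 = {B, C, D}.
Closure of {B, C, D}: D → F, G applies, adding F, G. So (B, C, D)⁺ = {B, C, D, F, G}.
The closure contains neither all of R1 = {A, B, C, D} nor all of R2 = {B, C, D, E, F, G}, so the common attributes are not a superkey of either fragment. The join is lossy.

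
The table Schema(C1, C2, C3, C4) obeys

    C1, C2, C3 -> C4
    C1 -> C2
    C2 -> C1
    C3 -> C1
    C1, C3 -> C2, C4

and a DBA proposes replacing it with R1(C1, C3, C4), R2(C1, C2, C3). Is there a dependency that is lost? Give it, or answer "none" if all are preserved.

C1, C2, C3 → C4: restricted closure across fragments reaches C4.
C1 → C2 lies within R2.
C2 → C1 lies within R2.
C3 → C1 lies within R1.
C1, C3 → C2, C4: restricted closure across fragments reaches C2, C4.
Every dependency is enforceable on the fragments, so the decomposition is dependency-preserving.

none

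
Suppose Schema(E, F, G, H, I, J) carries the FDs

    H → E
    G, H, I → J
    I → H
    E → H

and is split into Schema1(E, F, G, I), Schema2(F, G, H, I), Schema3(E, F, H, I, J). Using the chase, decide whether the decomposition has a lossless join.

No

Chase test. Columns are E, F, G, H, I, J; row i has aⱼ where attribute j ∈ Schemai, else bᵢⱼ.
Initial tableau (one row per fragment):
  row 1: a1 a2 a3 b14 a5 b16
  row 2: b21 a2 a3 a4 a5 b26
  row 3: a1 a2 b33 a4 a5 a6
Rows 2 and 3 agree on H; apply H→E and equate their E entries.
Rows 1 and 2 agree on I; apply I→H and equate their H entries.
Rows 1 and 2 agree on G, H, I; apply G, H, I→J and equate their J entries.
No row becomes fully distinguished — the join is lossy.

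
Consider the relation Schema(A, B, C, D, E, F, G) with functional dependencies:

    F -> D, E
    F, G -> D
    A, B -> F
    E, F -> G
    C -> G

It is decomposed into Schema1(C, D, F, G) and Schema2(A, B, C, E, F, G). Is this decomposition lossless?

Yes

Common attributes: Schema1 ∩ Schema2 = {C, F, G}.
Closure of {C, F, G}: F → D, E applies, adding D, E. So (C, F, G)⁺ = {C, D, E, F, G}.
This closure contains every attribute of Schema1, so Schema1 ∩ Schema2 → Schema1. The join is lossless.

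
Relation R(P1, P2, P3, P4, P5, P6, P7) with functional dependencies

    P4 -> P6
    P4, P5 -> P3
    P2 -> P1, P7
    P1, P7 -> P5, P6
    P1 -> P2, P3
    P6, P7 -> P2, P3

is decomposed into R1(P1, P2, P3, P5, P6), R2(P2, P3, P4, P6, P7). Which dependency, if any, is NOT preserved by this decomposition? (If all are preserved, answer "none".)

Check P4, P5 → P3: no single fragment contains all of {P3, P4, P5}, and the restricted closure of {P4, P5} across the fragments never reaches {P3}.
P4 → P6 is preserved.
P2 → P1, P7 is preserved.
P1, P7 → P5, P6 is preserved.
P1 → P2, P3 is preserved.
P6, P7 → P2, P3 is preserved.

P4, P5 -> P3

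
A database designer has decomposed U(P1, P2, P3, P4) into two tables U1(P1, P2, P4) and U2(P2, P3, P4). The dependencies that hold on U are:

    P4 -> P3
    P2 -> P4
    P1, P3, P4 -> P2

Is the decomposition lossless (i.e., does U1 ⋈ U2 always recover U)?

Yes

Common attributes: U1 ∩ U2 = {P2, P4}.
Closure of {P2, P4}: P4 → P3 applies, adding P3. So (P2, P4)⁺ = {P2, P3, P4}.
This closure contains every attribute of U2, so U1 ∩ U2 → U2. The join is lossless.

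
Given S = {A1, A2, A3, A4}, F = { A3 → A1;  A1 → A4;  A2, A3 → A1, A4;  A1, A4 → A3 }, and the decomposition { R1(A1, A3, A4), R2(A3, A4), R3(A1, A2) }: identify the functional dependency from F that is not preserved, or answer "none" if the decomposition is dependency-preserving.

A3 → A1 lies within R1.
A1 → A4 lies within R1.
A2, A3 → A1, A4: restricted closure across fragments reaches A1, A4.
A1, A4 → A3 lies within R1.
Every dependency is enforceable on the fragments, so the decomposition is dependency-preserving.

none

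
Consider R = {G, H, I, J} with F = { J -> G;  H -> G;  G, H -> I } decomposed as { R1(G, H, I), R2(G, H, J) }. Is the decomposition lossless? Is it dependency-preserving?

lossless and dependency-preserving

Lossless test: (G, H)⁺ = {G, H, I}, which contains all of one fragment — lossless.
Dependency preservation: every FD's attributes lie within a single fragment, so each can be enforced locally — preserved.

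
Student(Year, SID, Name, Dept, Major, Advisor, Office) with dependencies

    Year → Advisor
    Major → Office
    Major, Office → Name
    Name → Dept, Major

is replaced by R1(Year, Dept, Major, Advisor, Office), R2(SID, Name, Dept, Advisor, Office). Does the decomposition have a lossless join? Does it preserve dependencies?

lossy and not dependency-preserving

Lossless test: (Dept, Advisor, Office)⁺ = {Dept, Advisor, Office}, which is a superkey of neither fragment — lossy.
Dependency preservation: the restricted closure of {Major, Office} across the fragments never reaches {Name}, so Major, Office → Name cannot be enforced without a join — not preserved.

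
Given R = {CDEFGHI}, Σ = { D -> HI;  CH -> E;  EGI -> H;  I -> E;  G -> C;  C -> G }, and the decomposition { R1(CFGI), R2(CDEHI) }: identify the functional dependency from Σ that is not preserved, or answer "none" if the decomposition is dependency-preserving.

D → HI lies within R2.
CH → E lies within R2.
EGI → H: restricted closure across fragments reaches H.
I → E lies within R2.
G → C lies within R1.
C → G lies within R1.
Every dependency is enforceable on the fragments, so the decomposition is dependency-preserving.

none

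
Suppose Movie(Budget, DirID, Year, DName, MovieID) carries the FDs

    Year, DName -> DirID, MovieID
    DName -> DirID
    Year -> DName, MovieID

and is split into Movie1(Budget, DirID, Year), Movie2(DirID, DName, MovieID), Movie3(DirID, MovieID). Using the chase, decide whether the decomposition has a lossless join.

No

Chase test. Columns are Budget, DirID, Year, DName, MovieID; row i has aⱼ where attribute j ∈ Moviei, else bᵢⱼ.
Initial tableau (one row per fragment):
  row 1: a1 a2 a3 b14 b15
  row 2: b21 a2 b23 a4 a5
  row 3: b31 a2 b33 b34 a5
No row becomes fully distinguished — the join is lossy.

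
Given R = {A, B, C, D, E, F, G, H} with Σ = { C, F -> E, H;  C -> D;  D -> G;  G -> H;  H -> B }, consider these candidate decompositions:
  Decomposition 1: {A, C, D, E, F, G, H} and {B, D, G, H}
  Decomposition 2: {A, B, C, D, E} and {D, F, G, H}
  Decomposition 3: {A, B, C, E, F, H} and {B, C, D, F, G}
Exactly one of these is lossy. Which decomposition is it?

Decomposition 2

Decomposition 1: common = {D, G, H}, closure = {B, D, G, H} → lossless.
Decomposition 2: common = {D}, closure = {B, D, G, H} → lossy.
Decomposition 3: common = {B, C, F}, closure = {B, C, D, E, F, G, H} → lossless.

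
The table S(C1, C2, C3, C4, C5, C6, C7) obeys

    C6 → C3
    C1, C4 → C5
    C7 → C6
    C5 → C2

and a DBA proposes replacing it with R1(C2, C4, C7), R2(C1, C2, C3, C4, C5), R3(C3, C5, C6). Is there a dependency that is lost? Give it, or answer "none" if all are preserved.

C7 → C6

Check C7 → C6: no single fragment contains all of {C6, C7}, and the restricted closure of {C7} across the fragments never reaches {C6}.
C6 → C3 is preserved.
C1, C4 → C5 is preserved.
C5 → C2 is preserved.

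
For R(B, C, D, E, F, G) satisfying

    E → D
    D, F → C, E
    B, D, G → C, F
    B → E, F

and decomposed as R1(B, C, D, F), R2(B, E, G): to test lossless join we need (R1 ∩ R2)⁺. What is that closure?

B, C, D, E, F

R1 ∩ R2 = {B}.
B → E, F applies, adding E, F
E → D applies, adding D
D, F → C, E applies, adding C
Closure: {B, C, D, E, F}.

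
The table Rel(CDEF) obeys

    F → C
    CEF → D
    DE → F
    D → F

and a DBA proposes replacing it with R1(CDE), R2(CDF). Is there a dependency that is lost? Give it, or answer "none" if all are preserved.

CEF → D

Check CEF → D: no single fragment contains all of {CDEF}, and the restricted closure of {CEF} across the fragments never reaches {D}.
F → C is preserved.
DE → F is preserved.
D → F is preserved.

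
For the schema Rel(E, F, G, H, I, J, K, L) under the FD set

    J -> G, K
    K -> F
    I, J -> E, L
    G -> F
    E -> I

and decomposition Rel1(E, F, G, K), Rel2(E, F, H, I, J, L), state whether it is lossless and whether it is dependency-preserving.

Lossless test: (E, F)⁺ = {E, F, I}, which is a superkey of neither fragment — lossy.
Dependency preservation: the restricted closure of {J} across the fragments never reaches {G, K}, so J → G, K cannot be enforced without a join — not preserved.

lossy and not dependency-preserving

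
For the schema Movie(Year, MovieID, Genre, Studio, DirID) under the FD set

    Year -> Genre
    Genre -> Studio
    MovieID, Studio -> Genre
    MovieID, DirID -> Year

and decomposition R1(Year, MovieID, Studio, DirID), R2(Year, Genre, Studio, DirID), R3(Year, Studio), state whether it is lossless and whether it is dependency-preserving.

Lossless test (chase): Rows 1 and 2 agree on Year; apply Year→Genre and equate their Genre entries. Rows 1 and 3 agree on Year; apply Year→Genre and equate their Genre entries. Row 1 is now all distinguished symbols — the join is lossless.
Dependency preservation: the restricted closure of {MovieID, Studio} across the fragments never reaches {Genre}, so MovieID, Studio → Genre cannot be enforced without a join — not preserved.

lossless but not dependency-preserving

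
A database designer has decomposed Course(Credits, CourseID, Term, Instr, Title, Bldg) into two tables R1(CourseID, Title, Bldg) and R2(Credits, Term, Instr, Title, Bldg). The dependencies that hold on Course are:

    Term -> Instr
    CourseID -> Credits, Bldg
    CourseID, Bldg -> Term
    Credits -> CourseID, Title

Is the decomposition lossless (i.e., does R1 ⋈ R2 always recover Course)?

No

Common attributes: R1 ∩ R2 = {Title, Bldg}.
No dependency enlarges {Title, Bldg}, so (Title, Bldg)⁺ = {Title, Bldg}.
The closure contains neither all of R1 = {CourseID, Title, Bldg} nor all of R2 = {Credits, Term, Instr, Title, Bldg}, so the common attributes are not a superkey of either fragment. The join is lossy.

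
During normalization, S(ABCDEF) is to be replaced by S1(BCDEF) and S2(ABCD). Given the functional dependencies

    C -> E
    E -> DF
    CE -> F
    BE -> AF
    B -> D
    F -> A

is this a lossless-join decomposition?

Common attributes: S1 ∩ S2 = {BCD}.
Closure of {BCD}: C → E applies, adding E; E → DF applies, adding F; BE → AF applies, adding A. So (BCD)⁺ = {ABCDEF}.
This closure contains every attribute of S1, so S1 ∩ S2 → S1. The join is lossless.

Yes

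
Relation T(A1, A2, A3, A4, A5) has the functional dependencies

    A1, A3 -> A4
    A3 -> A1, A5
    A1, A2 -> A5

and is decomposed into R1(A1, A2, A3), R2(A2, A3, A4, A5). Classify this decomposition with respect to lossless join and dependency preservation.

Lossless test: (A2, A3)⁺ = {A1, A2, A3, A4, A5}, which contains all of one fragment — lossless.
Dependency preservation: the restricted closure of {A1, A2} across the fragments never reaches {A5}, so A1, A2 → A5 cannot be enforced without a join — not preserved.

lossless but not dependency-preserving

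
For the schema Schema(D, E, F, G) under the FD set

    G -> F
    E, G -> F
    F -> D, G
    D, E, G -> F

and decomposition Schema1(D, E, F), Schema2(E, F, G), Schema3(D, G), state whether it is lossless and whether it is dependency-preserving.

lossless and dependency-preserving

Lossless test (chase): Rows 2 and 3 agree on G; apply G→F and equate their F entries. Rows 1 and 2 agree on F; apply F→D, G and equate their D, G entries. Row 1 is now all distinguished symbols — the join is lossless.
Dependency preservation: F → D, G; D, E, G → F are not contained in any single fragment, but the restricted closure of each left-hand side across the fragments still reaches the right-hand side; the remaining FDs each lie inside some fragment. All dependencies are preserved.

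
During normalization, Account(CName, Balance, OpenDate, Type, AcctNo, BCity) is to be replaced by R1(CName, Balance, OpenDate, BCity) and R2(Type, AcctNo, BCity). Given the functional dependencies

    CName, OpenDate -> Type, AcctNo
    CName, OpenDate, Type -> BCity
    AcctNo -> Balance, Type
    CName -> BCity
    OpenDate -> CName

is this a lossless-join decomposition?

Common attributes: R1 ∩ R2 = {BCity}.
No dependency enlarges {BCity}, so (BCity)⁺ = {BCity}.
The closure contains neither all of R1 = {CName, Balance, OpenDate, BCity} nor all of R2 = {Type, AcctNo, BCity}, so the common attributes are not a superkey of either fragment. The join is lossy.

No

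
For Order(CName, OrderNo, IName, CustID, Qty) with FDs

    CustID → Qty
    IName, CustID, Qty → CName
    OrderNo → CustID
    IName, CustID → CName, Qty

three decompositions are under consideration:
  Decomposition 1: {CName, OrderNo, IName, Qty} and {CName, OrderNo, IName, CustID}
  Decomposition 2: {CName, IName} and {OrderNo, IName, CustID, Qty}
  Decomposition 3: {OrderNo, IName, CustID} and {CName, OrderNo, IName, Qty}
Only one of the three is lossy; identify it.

Decomposition 2

Decomposition 1: common = {CName, OrderNo, IName}, closure = {CName, OrderNo, IName, CustID, Qty} → lossless.
Decomposition 2: common = {IName}, closure = {IName} → lossy.
Decomposition 3: common = {OrderNo, IName}, closure = {CName, OrderNo, IName, CustID, Qty} → lossless.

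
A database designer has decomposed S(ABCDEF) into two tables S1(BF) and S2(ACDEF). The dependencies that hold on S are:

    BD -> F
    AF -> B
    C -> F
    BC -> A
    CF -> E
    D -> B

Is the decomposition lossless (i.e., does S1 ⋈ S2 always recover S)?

No

Common attributes: S1 ∩ S2 = {F}.
No dependency enlarges {F}, so (F)⁺ = {F}.
The closure contains neither all of S1 = {BF} nor all of S2 = {ACDEF}, so the common attributes are not a superkey of either fragment. The join is lossy.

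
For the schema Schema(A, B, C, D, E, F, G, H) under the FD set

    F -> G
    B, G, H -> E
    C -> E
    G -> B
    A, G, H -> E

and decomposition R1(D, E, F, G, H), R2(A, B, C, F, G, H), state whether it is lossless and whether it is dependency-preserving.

lossy and not dependency-preserving

Lossless test: (F, G, H)⁺ = {B, E, F, G, H}, which is a superkey of neither fragment — lossy.
Dependency preservation: the restricted closure of {C} across the fragments never reaches {E}, so C → E cannot be enforced without a join — not preserved.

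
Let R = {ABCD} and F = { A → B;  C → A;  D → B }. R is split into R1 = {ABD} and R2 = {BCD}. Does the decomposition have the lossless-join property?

No

Common attributes: R1 ∩ R2 = {BD}.
No dependency enlarges {BD}, so (BD)⁺ = {BD}.
The closure contains neither all of R1 = {ABD} nor all of R2 = {BCD}, so the common attributes are not a superkey of either fragment. The join is lossy.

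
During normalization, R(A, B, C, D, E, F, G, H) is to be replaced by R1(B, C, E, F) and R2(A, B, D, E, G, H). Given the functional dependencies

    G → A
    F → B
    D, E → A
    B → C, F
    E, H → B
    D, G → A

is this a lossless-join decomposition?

Common attributes: R1 ∩ R2 = {B, E}.
Closure of {B, E}: B → C, F applies, adding C, F. So (B, E)⁺ = {B, C, E, F}.
This closure contains every attribute of R1, so R1 ∩ R2 → R1. The join is lossless.

Yes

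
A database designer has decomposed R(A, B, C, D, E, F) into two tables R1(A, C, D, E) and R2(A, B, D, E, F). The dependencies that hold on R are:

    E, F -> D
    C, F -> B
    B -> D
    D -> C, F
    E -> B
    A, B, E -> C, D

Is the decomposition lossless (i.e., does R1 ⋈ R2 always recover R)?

Yes

Common attributes: R1 ∩ R2 = {A, D, E}.
Closure of {A, D, E}: D → C, F applies, adding C, F; E → B applies, adding B. So (A, D, E)⁺ = {A, B, C, D, E, F}.
This closure contains every attribute of R1, so R1 ∩ R2 → R1. The join is lossless.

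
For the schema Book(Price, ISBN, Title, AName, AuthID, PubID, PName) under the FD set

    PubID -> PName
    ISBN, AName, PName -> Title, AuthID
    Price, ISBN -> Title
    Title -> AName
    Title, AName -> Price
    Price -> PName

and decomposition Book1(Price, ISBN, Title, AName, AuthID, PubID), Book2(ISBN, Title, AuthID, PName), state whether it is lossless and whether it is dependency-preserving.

Lossless test: (ISBN, Title, AuthID)⁺ = {Price, ISBN, Title, AName, AuthID, PName}, which contains all of one fragment — lossless.
Dependency preservation: the restricted closure of {PubID} across the fragments never reaches {PName}, so PubID → PName cannot be enforced without a join — not preserved.

lossless but not dependency-preserving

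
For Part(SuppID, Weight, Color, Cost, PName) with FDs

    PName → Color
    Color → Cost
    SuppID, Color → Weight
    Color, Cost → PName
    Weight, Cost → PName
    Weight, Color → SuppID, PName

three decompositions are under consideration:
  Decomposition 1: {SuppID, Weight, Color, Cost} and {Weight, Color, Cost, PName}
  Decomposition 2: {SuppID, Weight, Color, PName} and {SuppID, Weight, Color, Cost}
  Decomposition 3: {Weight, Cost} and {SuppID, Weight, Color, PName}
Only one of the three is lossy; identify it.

Decomposition 3

Decomposition 1: common = {Weight, Color, Cost}, closure = {SuppID, Weight, Color, Cost, PName} → lossless.
Decomposition 2: common = {SuppID, Weight, Color}, closure = {SuppID, Weight, Color, Cost, PName} → lossless.
Decomposition 3: common = {Weight}, closure = {Weight} → lossy.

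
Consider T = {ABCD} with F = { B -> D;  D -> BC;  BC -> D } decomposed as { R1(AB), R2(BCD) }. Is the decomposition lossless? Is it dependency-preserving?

Lossless test: (B)⁺ = {BCD}, which contains all of one fragment — lossless.
Dependency preservation: every FD's attributes lie within a single fragment, so each can be enforced locally — preserved.

lossless and dependency-preserving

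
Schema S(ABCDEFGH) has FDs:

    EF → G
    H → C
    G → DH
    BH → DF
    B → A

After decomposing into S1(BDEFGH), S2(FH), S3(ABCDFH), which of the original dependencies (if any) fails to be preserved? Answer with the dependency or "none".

EF → G lies within S1.
H → C lies within S3.
G → DH lies within S1.
BH → DF lies within S1.
B → A lies within S3.
Every dependency is enforceable on the fragments, so the decomposition is dependency-preserving.

none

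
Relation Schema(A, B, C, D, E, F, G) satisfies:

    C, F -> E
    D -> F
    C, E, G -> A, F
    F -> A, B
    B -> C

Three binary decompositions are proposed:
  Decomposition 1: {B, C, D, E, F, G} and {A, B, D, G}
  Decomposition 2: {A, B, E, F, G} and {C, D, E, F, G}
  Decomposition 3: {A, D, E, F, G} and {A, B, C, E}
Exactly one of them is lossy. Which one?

Decomposition 3

Decomposition 1: common = {B, D, G}, closure = {A, B, C, D, E, F, G} → lossless.
Decomposition 2: common = {E, F, G}, closure = {A, B, C, E, F, G} → lossless.
Decomposition 3: common = {A, E}, closure = {A, E} → lossy.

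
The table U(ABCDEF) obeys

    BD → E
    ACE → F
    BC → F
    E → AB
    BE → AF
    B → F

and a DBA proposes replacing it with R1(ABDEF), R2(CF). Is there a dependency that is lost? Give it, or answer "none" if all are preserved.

BD → E lies within R1.
ACE → F: restricted closure across fragments reaches F.
BC → F: restricted closure across fragments reaches F.
E → AB lies within R1.
BE → AF lies within R1.
B → F lies within R1.
Every dependency is enforceable on the fragments, so the decomposition is dependency-preserving.

none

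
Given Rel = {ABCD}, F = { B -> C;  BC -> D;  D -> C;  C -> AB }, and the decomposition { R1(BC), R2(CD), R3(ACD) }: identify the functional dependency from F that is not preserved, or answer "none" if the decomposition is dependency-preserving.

B → C lies within R1.
BC → D: restricted closure across fragments reaches D.
D → C lies within R2.
C → AB: restricted closure across fragments reaches AB.
Every dependency is enforceable on the fragments, so the decomposition is dependency-preserving.

none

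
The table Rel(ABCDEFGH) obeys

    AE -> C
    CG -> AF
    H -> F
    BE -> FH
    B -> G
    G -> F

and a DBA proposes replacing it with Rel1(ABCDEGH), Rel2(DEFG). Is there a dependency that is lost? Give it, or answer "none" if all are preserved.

Check H → F: no single fragment contains all of {FH}, and the restricted closure of {H} across the fragments never reaches {F}.
AE → C is preserved.
CG → AF is preserved.
BE → FH is preserved.
B → G is preserved.
G → F is preserved.

H -> F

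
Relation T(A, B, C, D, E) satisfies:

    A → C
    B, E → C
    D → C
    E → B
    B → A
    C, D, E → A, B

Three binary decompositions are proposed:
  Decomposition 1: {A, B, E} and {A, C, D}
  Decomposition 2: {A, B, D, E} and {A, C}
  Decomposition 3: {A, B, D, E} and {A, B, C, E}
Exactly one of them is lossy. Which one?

Decomposition 1

Decomposition 1: common = {A}, closure = {A, C} → lossy.
Decomposition 2: common = {A}, closure = {A, C} → lossless.
Decomposition 3: common = {A, B, E}, closure = {A, B, C, E} → lossless.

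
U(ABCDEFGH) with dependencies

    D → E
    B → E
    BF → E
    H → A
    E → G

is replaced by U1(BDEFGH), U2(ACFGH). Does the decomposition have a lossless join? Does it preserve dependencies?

lossy but dependency-preserving

Lossless test: (FGH)⁺ = {AFGH}, which is a superkey of neither fragment — lossy.
Dependency preservation: every FD's attributes lie within a single fragment, so each can be enforced locally — preserved.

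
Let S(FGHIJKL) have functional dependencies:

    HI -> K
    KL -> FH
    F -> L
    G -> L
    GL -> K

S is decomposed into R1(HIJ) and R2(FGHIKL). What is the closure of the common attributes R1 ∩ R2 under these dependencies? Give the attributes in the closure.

R1 ∩ R2 = {HI}.
HI → K applies, adding K
Closure: {HIK}.

HIK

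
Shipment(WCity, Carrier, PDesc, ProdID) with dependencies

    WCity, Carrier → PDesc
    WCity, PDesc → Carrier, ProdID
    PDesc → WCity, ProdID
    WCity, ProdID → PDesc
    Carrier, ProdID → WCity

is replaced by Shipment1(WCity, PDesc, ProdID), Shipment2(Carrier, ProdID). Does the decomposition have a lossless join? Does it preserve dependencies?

lossy and not dependency-preserving

Lossless test: (ProdID)⁺ = {ProdID}, which is a superkey of neither fragment — lossy.
Dependency preservation: the restricted closure of {WCity, Carrier} across the fragments never reaches {PDesc}, so WCity, Carrier → PDesc cannot be enforced without a join — not preserved.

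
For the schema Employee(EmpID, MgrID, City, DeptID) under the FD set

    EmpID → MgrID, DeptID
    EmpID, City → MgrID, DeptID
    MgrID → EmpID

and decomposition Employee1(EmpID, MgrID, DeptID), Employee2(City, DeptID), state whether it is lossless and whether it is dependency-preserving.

lossy but dependency-preserving

Lossless test: (DeptID)⁺ = {DeptID}, which is a superkey of neither fragment — lossy.
Dependency preservation: EmpID, City → MgrID, DeptID is not contained in any single fragment, but the restricted closure of its left-hand side across the fragments still reaches the right-hand side; the remaining FDs each lie inside some fragment. All dependencies are preserved.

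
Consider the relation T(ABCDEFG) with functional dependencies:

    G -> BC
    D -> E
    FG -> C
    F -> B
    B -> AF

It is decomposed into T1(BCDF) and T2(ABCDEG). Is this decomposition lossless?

Yes

Common attributes: T1 ∩ T2 = {BCD}.
Closure of {BCD}: D → E applies, adding E; B → AF applies, adding AF. So (BCD)⁺ = {ABCDEF}.
This closure contains every attribute of T1, so T1 ∩ T2 → T1. The join is lossless.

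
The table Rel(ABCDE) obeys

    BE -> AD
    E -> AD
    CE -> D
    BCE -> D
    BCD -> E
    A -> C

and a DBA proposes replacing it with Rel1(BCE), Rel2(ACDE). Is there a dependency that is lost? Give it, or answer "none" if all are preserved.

Check BCD → E: no single fragment contains all of {BCDE}, and the restricted closure of {BCD} across the fragments never reaches {E}.
BE → AD is preserved.
E → AD is preserved.
CE → D is preserved.
BCE → D is preserved.
A → C is preserved.

BCD -> E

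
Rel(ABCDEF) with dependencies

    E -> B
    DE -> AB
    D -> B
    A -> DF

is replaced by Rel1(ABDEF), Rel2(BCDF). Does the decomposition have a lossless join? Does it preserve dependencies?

lossy but dependency-preserving

Lossless test: (BDF)⁺ = {BDF}, which is a superkey of neither fragment — lossy.
Dependency preservation: every FD's attributes lie within a single fragment, so each can be enforced locally — preserved.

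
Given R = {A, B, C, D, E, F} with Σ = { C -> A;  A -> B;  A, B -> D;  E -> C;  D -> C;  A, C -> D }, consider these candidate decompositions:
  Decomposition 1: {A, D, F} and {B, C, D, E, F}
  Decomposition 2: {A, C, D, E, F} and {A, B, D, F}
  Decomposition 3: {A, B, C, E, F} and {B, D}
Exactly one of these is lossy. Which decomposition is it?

Decomposition 1: common = {D, F}, closure = {A, B, C, D, F} → lossless.
Decomposition 2: common = {A, D, F}, closure = {A, B, C, D, F} → lossless.
Decomposition 3: common = {B}, closure = {B} → lossy.

Decomposition 3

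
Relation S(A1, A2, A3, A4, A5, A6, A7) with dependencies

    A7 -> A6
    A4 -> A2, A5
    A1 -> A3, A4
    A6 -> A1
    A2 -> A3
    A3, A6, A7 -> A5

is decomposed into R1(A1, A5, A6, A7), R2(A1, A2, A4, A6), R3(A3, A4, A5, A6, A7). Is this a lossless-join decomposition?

Yes

Chase test. Columns are A1, A2, A3, A4, A5, A6, A7; row i has aⱼ where attribute j ∈ Ri, else bᵢⱼ.
Initial tableau (one row per fragment):
  row 1: a1 b12 b13 b14 a5 a6 a7
  row 2: a1 a2 b23 a4 b25 a6 b27
  row 3: b31 b32 a3 a4 a5 a6 a7
Rows 2 and 3 agree on A4; apply A4→A2, A5 and equate their A2, A5 entries.
Rows 1 and 2 agree on A1; apply A1→A3, A4 and equate their A3, A4 entries.
Rows 1 and 3 agree on A6; apply A6→A1 and equate their A1 entries.
Rows 2 and 3 agree on A2; apply A2→A3 and equate their A3 entries.
Rows 1 and 2 agree on A4; apply A4→A2, A5 and equate their A2, A5 entries.
Row 1 is now all distinguished symbols — the join is lossless.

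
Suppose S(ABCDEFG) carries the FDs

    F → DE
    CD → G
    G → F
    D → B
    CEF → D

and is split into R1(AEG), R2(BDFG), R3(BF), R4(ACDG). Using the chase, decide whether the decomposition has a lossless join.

Chase test. Columns are ABCDEFG; row i has aⱼ where attribute j ∈ Ri, else bᵢⱼ.
Initial tableau (one row per fragment):
  row 1: a1 b12 b13 b14 a5 b16 a7
  row 2: b21 a2 b23 a4 b25 a6 a7
  row 3: b31 a2 b33 b34 b35 a6 b37
  row 4: a1 b42 a3 a4 b45 b46 a7
Rows 2 and 3 agree on F; apply F→DE and equate their DE entries.
Rows 1 and 2 agree on G; apply G→F and equate their F entries.
Rows 1 and 4 agree on G; apply G→F and equate their F entries.
Rows 2 and 4 agree on D; apply D→B and equate their B entries.
Rows 1 and 2 agree on F; apply F→DE and equate their DE entries.
Rows 1 and 4 agree on F; apply F→DE and equate their DE entries.
Rows 1 and 2 agree on D; apply D→B and equate their B entries.
Row 4 is now all distinguished symbols — the join is lossless.

Yes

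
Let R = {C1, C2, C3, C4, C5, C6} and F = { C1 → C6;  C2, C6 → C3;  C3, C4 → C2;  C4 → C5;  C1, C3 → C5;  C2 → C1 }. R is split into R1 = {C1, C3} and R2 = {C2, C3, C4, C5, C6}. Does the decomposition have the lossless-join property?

Common attributes: R1 ∩ R2 = {C3}.
No dependency enlarges {C3}, so (C3)⁺ = {C3}.
The closure contains neither all of R1 = {C1, C3} nor all of R2 = {C2, C3, C4, C5, C6}, so the common attributes are not a superkey of either fragment. The join is lossy.

No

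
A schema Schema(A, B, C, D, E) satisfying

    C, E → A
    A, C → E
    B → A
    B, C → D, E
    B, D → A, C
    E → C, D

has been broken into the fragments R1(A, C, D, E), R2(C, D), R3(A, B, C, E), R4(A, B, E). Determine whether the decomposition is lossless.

Yes

Chase test. Columns are A, B, C, D, E; row i has aⱼ where attribute j ∈ Ri, else bᵢⱼ.
Initial tableau (one row per fragment):
  row 1: a1 b12 a3 a4 a5
  row 2: b21 b22 a3 a4 b25
  row 3: a1 a2 a3 b34 a5
  row 4: a1 a2 b43 b44 a5
Rows 1 and 3 agree on E; apply E→C, D and equate their C, D entries.
Rows 1 and 4 agree on E; apply E→C, D and equate their C, D entries.
Row 3 is now all distinguished symbols — the join is lossless.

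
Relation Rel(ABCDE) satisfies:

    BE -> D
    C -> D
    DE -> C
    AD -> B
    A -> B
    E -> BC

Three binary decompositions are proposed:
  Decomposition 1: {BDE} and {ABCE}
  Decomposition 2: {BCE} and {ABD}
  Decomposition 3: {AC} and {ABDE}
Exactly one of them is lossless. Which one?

Decomposition 1: common = {BE}, closure = {BCDE} → lossless.
Decomposition 2: common = {B}, closure = {B} → lossy.
Decomposition 3: common = {A}, closure = {AB} → lossy.

Decomposition 1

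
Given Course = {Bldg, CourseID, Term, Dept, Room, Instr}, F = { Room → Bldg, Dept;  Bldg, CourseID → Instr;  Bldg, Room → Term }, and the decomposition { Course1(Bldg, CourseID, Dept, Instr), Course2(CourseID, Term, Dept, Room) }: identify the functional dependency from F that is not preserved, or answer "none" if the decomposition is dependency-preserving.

Room → Bldg, Dept

Check Room → Bldg, Dept: no single fragment contains all of {Bldg, Dept, Room}, and the restricted closure of {Room} across the fragments never reaches {Bldg, Dept}.
Bldg, CourseID → Instr is preserved.
Bldg, Room → Term is preserved.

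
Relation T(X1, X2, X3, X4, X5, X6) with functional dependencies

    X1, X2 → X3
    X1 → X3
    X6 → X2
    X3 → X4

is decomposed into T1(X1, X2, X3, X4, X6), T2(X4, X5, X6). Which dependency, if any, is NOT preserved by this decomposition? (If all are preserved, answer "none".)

X1, X2 → X3 lies within T1.
X1 → X3 lies within T1.
X6 → X2 lies within T1.
X3 → X4 lies within T1.
Every dependency is enforceable on the fragments, so the decomposition is dependency-preserving.

none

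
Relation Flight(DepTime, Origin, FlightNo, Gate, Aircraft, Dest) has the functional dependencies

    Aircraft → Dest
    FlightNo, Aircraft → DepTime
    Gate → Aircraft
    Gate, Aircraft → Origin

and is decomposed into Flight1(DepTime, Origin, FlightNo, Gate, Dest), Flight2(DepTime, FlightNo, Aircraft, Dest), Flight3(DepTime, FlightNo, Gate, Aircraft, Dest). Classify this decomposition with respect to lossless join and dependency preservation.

lossless and dependency-preserving

Lossless test (chase): Rows 1 and 3 agree on Gate; apply Gate→Aircraft and equate their Aircraft entries. Rows 1 and 3 agree on Gate, Aircraft; apply Gate, Aircraft→Origin and equate their Origin entries. Row 1 is now all distinguished symbols — the join is lossless.
Dependency preservation: Gate, Aircraft → Origin is not contained in any single fragment, but the restricted closure of its left-hand side across the fragments still reaches the right-hand side; the remaining FDs each lie inside some fragment. All dependencies are preserved.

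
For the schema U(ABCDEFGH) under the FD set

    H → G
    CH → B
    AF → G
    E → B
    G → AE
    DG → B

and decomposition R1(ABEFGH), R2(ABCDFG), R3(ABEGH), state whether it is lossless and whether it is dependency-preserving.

lossy but dependency-preserving

Lossless test (chase): Rows 1 and 2 agree on G; apply G→AE and equate their AE entries. No row becomes fully distinguished — the join is lossy.
Dependency preservation: CH → B is not contained in any single fragment, but the restricted closure of its left-hand side across the fragments still reaches the right-hand side; the remaining FDs each lie inside some fragment. All dependencies are preserved.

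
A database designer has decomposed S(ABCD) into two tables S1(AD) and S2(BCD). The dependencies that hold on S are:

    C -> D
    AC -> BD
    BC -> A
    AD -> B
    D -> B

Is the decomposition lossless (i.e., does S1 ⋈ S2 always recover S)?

Common attributes: S1 ∩ S2 = {D}.
Closure of {D}: D → B applies, adding B. So (D)⁺ = {BD}.
The closure contains neither all of S1 = {AD} nor all of S2 = {BCD}, so the common attributes are not a superkey of either fragment. The join is lossy.

No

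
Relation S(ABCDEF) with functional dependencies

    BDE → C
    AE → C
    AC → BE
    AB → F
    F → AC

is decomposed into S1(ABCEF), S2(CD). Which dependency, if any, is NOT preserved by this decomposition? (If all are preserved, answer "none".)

BDE → C

Check BDE → C: no single fragment contains all of {BCDE}, and the restricted closure of {BDE} across the fragments never reaches {C}.
AE → C is preserved.
AC → BE is preserved.
AB → F is preserved.
F → AC is preserved.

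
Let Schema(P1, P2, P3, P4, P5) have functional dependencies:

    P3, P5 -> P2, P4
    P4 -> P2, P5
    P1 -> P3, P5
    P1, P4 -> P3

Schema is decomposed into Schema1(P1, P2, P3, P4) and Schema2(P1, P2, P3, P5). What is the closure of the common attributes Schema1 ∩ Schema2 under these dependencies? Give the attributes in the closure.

P1, P2, P3, P4, P5

Schema1 ∩ Schema2 = {P1, P2, P3}.
P1 → P3, P5 applies, adding P5
P3, P5 → P2, P4 applies, adding P4
Closure: {P1, P2, P3, P4, P5}.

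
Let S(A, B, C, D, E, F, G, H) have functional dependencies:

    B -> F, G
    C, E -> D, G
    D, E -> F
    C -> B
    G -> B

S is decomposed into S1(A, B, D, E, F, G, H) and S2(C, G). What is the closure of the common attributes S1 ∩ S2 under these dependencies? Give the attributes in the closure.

S1 ∩ S2 = {G}.
G → B applies, adding B
B → F, G applies, adding F
Closure: {B, F, G}.

B, F, G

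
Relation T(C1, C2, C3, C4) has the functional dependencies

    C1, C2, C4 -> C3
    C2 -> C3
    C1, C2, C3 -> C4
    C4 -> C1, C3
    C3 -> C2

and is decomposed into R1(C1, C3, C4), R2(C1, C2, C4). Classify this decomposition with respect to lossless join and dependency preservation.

lossless but not dependency-preserving

Lossless test: (C1, C4)⁺ = {C1, C2, C3, C4}, which contains all of one fragment — lossless.
Dependency preservation: the restricted closure of {C2} across the fragments never reaches {C3}, so C2 → C3 cannot be enforced without a join — not preserved.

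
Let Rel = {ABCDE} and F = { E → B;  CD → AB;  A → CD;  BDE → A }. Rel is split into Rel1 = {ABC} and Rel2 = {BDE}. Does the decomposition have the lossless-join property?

Common attributes: Rel1 ∩ Rel2 = {B}.
No dependency enlarges {B}, so (B)⁺ = {B}.
The closure contains neither all of Rel1 = {ABC} nor all of Rel2 = {BDE}, so the common attributes are not a superkey of either fragment. The join is lossy.

No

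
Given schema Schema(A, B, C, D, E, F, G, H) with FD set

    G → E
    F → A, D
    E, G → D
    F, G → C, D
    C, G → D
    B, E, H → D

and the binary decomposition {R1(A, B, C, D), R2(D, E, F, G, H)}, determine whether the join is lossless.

No

Common attributes: R1 ∩ R2 = {D}.
No dependency enlarges {D}, so (D)⁺ = {D}.
The closure contains neither all of R1 = {A, B, C, D} nor all of R2 = {D, E, F, G, H}, so the common attributes are not a superkey of either fragment. The join is lossy.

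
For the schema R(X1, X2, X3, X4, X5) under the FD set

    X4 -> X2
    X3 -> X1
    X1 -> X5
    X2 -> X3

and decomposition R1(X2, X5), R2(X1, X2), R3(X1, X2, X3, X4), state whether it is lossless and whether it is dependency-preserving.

lossless but not dependency-preserving

Lossless test (chase): Rows 2 and 3 agree on X1; apply X1→X5 and equate their X5 entries. Rows 1 and 2 agree on X2; apply X2→X3 and equate their X3 entries. Rows 1 and 3 agree on X2; apply X2→X3 and equate their X3 entries. Rows 1 and 2 agree on X3; apply X3→X1 and equate their X1 entries. Rows 1 and 2 agree on X1; apply X1→X5 and equate their X5 entries. Row 3 is now all distinguished symbols — the join is lossless.
Dependency preservation: the restricted closure of {X1} across the fragments never reaches {X5}, so X1 → X5 cannot be enforced without a join — not preserved.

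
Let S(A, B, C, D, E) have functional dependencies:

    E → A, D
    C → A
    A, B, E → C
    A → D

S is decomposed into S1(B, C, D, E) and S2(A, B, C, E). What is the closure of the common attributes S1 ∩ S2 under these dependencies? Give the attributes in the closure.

S1 ∩ S2 = {B, C, E}.
E → A, D applies, adding A, D
Closure: {A, B, C, D, E}.

A, B, C, D, E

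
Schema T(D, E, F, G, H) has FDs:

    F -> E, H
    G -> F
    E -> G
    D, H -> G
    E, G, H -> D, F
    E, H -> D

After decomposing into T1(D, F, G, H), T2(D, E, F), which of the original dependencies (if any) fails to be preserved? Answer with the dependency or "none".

F → E, H: restricted closure across fragments reaches E, H.
G → F lies within T1.
E → G: restricted closure across fragments reaches G.
D, H → G lies within T1.
E, G, H → D, F: restricted closure across fragments reaches D, F.
E, H → D: restricted closure across fragments reaches D.
Every dependency is enforceable on the fragments, so the decomposition is dependency-preserving.

none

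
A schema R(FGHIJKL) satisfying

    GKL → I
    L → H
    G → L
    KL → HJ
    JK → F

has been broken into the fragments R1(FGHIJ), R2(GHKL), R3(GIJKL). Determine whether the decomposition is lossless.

Chase test. Columns are FGHIJKL; row i has aⱼ where attribute j ∈ Ri, else bᵢⱼ.
Initial tableau (one row per fragment):
  row 1: a1 a2 a3 a4 a5 b16 b17
  row 2: b21 a2 a3 b24 b25 a6 a7
  row 3: b31 a2 b33 a4 a5 a6 a7
Rows 2 and 3 agree on GKL; apply GKL→I and equate their I entries.
Rows 2 and 3 agree on L; apply L→H and equate their H entries.
Rows 1 and 2 agree on G; apply G→L and equate their L entries.
Rows 2 and 3 agree on KL; apply KL→HJ and equate their HJ entries.
Rows 2 and 3 agree on JK; apply JK→F and equate their F entries.
No row becomes fully distinguished — the join is lossy.

No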